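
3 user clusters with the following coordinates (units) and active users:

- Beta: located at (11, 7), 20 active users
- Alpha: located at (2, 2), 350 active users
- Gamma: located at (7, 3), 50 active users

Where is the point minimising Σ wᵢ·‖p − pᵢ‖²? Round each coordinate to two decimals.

The minimiser of Σwᵢ‖p−pᵢ‖² is the weighted centroid p* = (Σwᵢpᵢ)/(Σwᵢ).
Σwᵢ = 420.
Σwᵢxᵢ = 20·11 + 350·2 + 50·7 = 1270.
Σwᵢyᵢ = 20·7 + 350·2 + 50·3 = 990.
x* = 1270/420 = 3.02, y* = 990/420 = 2.36.

(3.02, 2.36)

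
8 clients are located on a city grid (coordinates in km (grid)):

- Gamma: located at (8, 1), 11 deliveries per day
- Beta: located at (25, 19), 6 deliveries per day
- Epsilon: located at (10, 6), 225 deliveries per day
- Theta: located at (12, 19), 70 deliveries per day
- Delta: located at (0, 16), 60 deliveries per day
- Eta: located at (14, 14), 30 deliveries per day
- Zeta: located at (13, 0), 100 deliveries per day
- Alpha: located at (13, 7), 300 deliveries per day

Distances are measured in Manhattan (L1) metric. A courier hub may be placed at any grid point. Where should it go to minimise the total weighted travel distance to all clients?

(13, 7)

Manhattan distance separates: Σwᵢ(|x−xᵢ|+|y−yᵢ|) = Σwᵢ|x−xᵢ| + Σwᵢ|y−yᵢ|, so x and y are optimised independently as 1-D weighted medians.
Total weight W = 802; half = 401.
x-coordinate, sorted with cumulative weight:
  x=0 (Delta, w=60) cum 60
  x=8 (Gamma, w=11) cum 71
  x=10 (Epsilon, w=225) cum 296
  x=12 (Theta, w=70) cum 366
  x=13 (Zeta, w=100) cum 466  ← median
  x=13 (Alpha, w=300) cum 766
  x=14 (Eta, w=30) cum 796
  x=25 (Beta, w=6) cum 802
⇒ x* = 13
y-coordinate, sorted with cumulative weight:
  y=0 (Zeta, w=100) cum 100
  y=1 (Gamma, w=11) cum 111
  y=6 (Epsilon, w=225) cum 336
  y=7 (Alpha, w=300) cum 636  ← median
  y=14 (Eta, w=30) cum 666
  y=16 (Delta, w=60) cum 726
  y=19 (Beta, w=6) cum 732
  y=19 (Theta, w=70) cum 802
⇒ y* = 7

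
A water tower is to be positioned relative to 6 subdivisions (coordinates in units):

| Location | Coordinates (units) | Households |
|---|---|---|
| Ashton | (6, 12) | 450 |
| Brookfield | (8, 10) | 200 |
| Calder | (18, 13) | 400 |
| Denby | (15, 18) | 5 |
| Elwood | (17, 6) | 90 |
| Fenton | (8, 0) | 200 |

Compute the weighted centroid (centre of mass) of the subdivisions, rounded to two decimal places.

The minimiser of Σwᵢ‖p−pᵢ‖² is the weighted centroid p* = (Σwᵢpᵢ)/(Σwᵢ).
Σwᵢ = 1345.
Σwᵢxᵢ = 450·6 + 200·8 + 400·18 + 5·15 + 90·17 + 200·8 = 14705.
Σwᵢyᵢ = 450·12 + 200·10 + 400·13 + 5·18 + 90·6 + 200·0 = 13230.
x* = 14705/1345 = 10.93, y* = 13230/1345 = 9.84.

(10.93, 9.84)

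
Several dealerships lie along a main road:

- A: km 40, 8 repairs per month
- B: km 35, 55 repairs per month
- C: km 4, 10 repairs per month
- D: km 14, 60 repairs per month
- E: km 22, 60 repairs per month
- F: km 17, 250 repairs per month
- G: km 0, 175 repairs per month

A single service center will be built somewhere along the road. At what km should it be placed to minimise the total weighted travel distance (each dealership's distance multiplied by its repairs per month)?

x = 17

For a sum of weighted absolute distances on a line, the optimum is the weighted median (not the mean). Total weight W = 618; half-weight = 309.
Sort by position and accumulate weight:
  km 0 (G, w=175) → cum 175
  km 4 (C, w=10) → cum 185
  km 14 (D, w=60) → cum 245
  km 17 (F, w=250) → cum 495  ≥ 309 → median here
  km 22 (E, w=60) → cum 555
  km 35 (B, w=55) → cum 610
  km 40 (A, w=8) → cum 618
Optimal location: km 17.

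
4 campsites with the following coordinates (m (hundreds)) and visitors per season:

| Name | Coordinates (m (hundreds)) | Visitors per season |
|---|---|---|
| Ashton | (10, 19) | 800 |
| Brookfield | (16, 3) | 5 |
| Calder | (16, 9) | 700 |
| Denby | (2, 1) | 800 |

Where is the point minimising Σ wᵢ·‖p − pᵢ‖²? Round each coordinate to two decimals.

(9.06, 9.68)

The minimiser of Σwᵢ‖p−pᵢ‖² is the weighted centroid p* = (Σwᵢpᵢ)/(Σwᵢ).
Σwᵢ = 2305.
Σwᵢxᵢ = 800·10 + 5·16 + 700·16 + 800·2 = 20880.
Σwᵢyᵢ = 800·19 + 5·3 + 700·9 + 800·1 = 22315.
x* = 20880/2305 = 9.06, y* = 22315/2305 = 9.68.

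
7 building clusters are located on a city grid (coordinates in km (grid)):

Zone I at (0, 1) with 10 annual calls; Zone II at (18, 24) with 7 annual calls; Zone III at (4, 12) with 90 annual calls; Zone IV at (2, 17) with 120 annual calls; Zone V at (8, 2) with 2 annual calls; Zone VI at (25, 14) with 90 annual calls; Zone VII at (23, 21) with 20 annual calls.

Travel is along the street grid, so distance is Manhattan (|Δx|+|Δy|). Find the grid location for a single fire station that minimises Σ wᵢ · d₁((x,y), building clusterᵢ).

Manhattan distance separates: Σwᵢ(|x−xᵢ|+|y−yᵢ|) = Σwᵢ|x−xᵢ| + Σwᵢ|y−yᵢ|, so x and y are optimised independently as 1-D weighted medians.
Total weight W = 339; half = 169.5.
x-coordinate, sorted with cumulative weight:
  x=0 (Zone I, w=10) cum 10
  x=2 (Zone IV, w=120) cum 130
  x=4 (Zone III, w=90) cum 220  ← median
  x=8 (Zone V, w=2) cum 222
  x=18 (Zone II, w=7) cum 229
  x=23 (Zone VII, w=20) cum 249
  x=25 (Zone VI, w=90) cum 339
⇒ x* = 4
y-coordinate, sorted with cumulative weight:
  y=1 (Zone I, w=10) cum 10
  y=2 (Zone V, w=2) cum 12
  y=12 (Zone III, w=90) cum 102
  y=14 (Zone VI, w=90) cum 192  ← median
  y=17 (Zone IV, w=120) cum 312
  y=21 (Zone VII, w=20) cum 332
  y=24 (Zone II, w=7) cum 339
⇒ y* = 14

(4, 14)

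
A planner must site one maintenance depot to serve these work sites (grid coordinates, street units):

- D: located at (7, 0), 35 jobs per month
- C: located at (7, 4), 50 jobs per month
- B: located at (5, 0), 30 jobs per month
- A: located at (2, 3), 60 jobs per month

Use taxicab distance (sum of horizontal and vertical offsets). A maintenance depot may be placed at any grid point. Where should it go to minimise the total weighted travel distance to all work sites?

Manhattan distance separates: Σwᵢ(|x−xᵢ|+|y−yᵢ|) = Σwᵢ|x−xᵢ| + Σwᵢ|y−yᵢ|, so x and y are optimised independently as 1-D weighted medians.
Total weight W = 175; half = 87.5.
x-coordinate, sorted with cumulative weight:
  x=2 (A, w=60) cum 60
  x=5 (B, w=30) cum 90  ← median
  x=7 (D, w=35) cum 125
  x=7 (C, w=50) cum 175
⇒ x* = 5
y-coordinate, sorted with cumulative weight:
  y=0 (D, w=35) cum 35
  y=0 (B, w=30) cum 65
  y=3 (A, w=60) cum 125  ← median
  y=4 (C, w=50) cum 175
⇒ y* = 3

(5, 3)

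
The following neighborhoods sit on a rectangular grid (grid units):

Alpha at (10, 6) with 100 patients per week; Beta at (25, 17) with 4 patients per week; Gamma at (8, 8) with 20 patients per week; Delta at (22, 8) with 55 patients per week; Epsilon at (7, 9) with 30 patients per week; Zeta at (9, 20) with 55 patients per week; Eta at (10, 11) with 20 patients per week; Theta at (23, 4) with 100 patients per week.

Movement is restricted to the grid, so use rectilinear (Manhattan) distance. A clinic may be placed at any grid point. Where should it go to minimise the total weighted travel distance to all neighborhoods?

(10, 6)

Manhattan distance separates: Σwᵢ(|x−xᵢ|+|y−yᵢ|) = Σwᵢ|x−xᵢ| + Σwᵢ|y−yᵢ|, so x and y are optimised independently as 1-D weighted medians.
Total weight W = 384; half = 192.
x-coordinate, sorted with cumulative weight:
  x=7 (Epsilon, w=30) cum 30
  x=8 (Gamma, w=20) cum 50
  x=9 (Zeta, w=55) cum 105
  x=10 (Alpha, w=100) cum 205  ← median
  x=10 (Eta, w=20) cum 225
  x=22 (Delta, w=55) cum 280
  x=23 (Theta, w=100) cum 380
  x=25 (Beta, w=4) cum 384
⇒ x* = 10
y-coordinate, sorted with cumulative weight:
  y=4 (Theta, w=100) cum 100
  y=6 (Alpha, w=100) cum 200  ← median
  y=8 (Gamma, w=20) cum 220
  y=8 (Delta, w=55) cum 275
  y=9 (Epsilon, w=30) cum 305
  y=11 (Eta, w=20) cum 325
  y=17 (Beta, w=4) cum 329
  y=20 (Zeta, w=55) cum 384
⇒ y* = 6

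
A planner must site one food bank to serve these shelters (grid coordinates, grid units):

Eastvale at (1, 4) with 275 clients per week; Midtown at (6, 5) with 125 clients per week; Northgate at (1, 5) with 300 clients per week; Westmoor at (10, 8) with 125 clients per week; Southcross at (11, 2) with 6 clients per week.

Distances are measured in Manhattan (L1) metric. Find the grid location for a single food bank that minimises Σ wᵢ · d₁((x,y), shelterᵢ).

Manhattan distance separates: Σwᵢ(|x−xᵢ|+|y−yᵢ|) = Σwᵢ|x−xᵢ| + Σwᵢ|y−yᵢ|, so x and y are optimised independently as 1-D weighted medians.
Total weight W = 831; half = 415.5.
x-coordinate, sorted with cumulative weight:
  x=1 (Eastvale, w=275) cum 275
  x=1 (Northgate, w=300) cum 575  ← median
  x=6 (Midtown, w=125) cum 700
  x=10 (Westmoor, w=125) cum 825
  x=11 (Southcross, w=6) cum 831
⇒ x* = 1
y-coordinate, sorted with cumulative weight:
  y=2 (Southcross, w=6) cum 6
  y=4 (Eastvale, w=275) cum 281
  y=5 (Midtown, w=125) cum 406
  y=5 (Northgate, w=300) cum 706  ← median
  y=8 (Westmoor, w=125) cum 831
⇒ y* = 5

(1, 5)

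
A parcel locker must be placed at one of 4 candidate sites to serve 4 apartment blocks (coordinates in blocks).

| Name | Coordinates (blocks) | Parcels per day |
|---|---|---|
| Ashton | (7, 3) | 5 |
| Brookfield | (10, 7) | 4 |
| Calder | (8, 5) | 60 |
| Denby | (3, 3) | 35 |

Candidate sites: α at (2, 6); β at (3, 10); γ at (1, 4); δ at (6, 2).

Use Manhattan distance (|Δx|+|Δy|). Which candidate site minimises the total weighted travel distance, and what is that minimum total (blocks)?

δ, total 486 blocks

Total weighted distance at each candidate:
  α (2, 6): total = 636
  β (3, 10): total = 940
  γ (1, 4): total = 668
  δ (6, 2): total = 486
Minimum is at δ with total 486 blocks.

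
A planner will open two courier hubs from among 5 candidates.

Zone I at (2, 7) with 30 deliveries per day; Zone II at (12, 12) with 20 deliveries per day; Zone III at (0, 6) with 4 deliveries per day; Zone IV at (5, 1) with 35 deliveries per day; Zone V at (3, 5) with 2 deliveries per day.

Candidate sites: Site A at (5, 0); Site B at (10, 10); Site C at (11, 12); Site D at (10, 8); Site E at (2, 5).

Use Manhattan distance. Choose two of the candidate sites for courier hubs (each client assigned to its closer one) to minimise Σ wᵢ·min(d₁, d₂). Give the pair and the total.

Evaluate every pair (each demand assigned to the nearer of the two):
  {Site C, Site E}: total = 339
  {Site B, Site E}: total = 399
  {Site A, Site C}: total = 413
  {Site D, Site E}: total = 439
  {Site A, Site E}: total = 449
  {Site A, Site B}: total = 473
  {Site A, Site D}: total = 483
  {Site C, Site D}: total = 778
  {Site B, Site D}: total = 838
  {Site B, Site C}: total = 920
Best pair: {Site C, Site E} with total 339.

{Site C, Site E}, total 339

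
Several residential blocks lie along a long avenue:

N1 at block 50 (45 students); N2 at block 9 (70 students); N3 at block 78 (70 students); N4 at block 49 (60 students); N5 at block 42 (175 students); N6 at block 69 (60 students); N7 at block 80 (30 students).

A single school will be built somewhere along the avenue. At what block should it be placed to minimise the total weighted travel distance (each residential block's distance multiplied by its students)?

For a sum of weighted absolute distances on a line, the optimum is the weighted median (not the mean). Total weight W = 510; half-weight = 255.
Sort by position and accumulate weight:
  block 9 (N2, w=70) → cum 70
  block 42 (N5, w=175) → cum 245
  block 49 (N4, w=60) → cum 305  ≥ 255 → median here
  block 50 (N1, w=45) → cum 350
  block 69 (N6, w=60) → cum 410
  block 78 (N3, w=70) → cum 480
  block 80 (N7, w=30) → cum 510
Optimal location: block 49.

x = 49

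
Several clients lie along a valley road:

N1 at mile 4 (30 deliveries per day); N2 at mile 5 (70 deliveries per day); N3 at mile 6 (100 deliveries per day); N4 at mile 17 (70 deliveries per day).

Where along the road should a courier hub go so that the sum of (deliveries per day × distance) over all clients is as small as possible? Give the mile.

For a sum of weighted absolute distances on a line, the optimum is the weighted median (not the mean). Total weight W = 270; half-weight = 135.
Sort by position and accumulate weight:
  mile 4 (N1, w=30) → cum 30
  mile 5 (N2, w=70) → cum 100
  mile 6 (N3, w=100) → cum 200  ≥ 135 → median here
  mile 17 (N4, w=70) → cum 270
Optimal location: mile 6.

x = 6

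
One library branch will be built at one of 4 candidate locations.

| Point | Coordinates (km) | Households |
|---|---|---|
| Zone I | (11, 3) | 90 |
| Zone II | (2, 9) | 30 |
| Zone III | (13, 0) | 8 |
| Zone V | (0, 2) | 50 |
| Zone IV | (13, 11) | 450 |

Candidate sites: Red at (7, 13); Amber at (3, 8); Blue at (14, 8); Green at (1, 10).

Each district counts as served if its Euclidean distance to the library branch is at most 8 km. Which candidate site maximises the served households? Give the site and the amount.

Blue, covering 540

Coverage radius r = 8 km; a point is covered iff (Δx)²+(Δy)² ≤ 8² = 64.
  Red (7, 13): covers {Zone II, Zone IV} → 480
  Amber (3, 8): covers {Zone II, Zone V} → 80
  Blue (14, 8): covers {Zone I, Zone IV} → 540
  Green (1, 10): covers {Zone II} → 30
Maximum coverage at Blue: 540 households.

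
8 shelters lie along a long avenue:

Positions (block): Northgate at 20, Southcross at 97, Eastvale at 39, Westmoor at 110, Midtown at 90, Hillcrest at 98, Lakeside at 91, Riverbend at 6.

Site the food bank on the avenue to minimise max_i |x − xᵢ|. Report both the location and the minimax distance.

location 58, max distance 52

The 1-center on a line is the midpoint of the two extreme points: leftmost at 6, rightmost at 110.
Optimal location = (6 + 110)/2 = 58; maximum distance = (110 − 6)/2 = 52.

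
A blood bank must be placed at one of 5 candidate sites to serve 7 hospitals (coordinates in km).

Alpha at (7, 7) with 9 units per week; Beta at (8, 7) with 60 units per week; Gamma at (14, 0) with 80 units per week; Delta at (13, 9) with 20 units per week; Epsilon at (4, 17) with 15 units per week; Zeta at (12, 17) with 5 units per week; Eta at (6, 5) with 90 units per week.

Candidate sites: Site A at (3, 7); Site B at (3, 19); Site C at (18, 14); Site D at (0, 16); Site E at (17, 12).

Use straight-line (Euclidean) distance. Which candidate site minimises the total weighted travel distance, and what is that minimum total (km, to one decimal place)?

Total weighted distance at each candidate:
  Site A (3, 7): total = 2125.5
  Site B (3, 19): total = 4301.3
  Site C (18, 14): total = 3754.3
  Site D (0, 16): total = 4071.0
  Site E (17, 12): total = 3225.6
Minimum is at Site A with total 2125.5 km.

Site A, total 2125.5 km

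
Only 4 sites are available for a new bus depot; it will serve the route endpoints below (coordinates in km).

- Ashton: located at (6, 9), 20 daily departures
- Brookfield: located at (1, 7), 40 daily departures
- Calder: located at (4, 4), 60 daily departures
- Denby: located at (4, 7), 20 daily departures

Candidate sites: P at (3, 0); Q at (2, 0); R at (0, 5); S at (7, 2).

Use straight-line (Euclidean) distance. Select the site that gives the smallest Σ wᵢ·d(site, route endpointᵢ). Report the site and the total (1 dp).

R, total 570.5 km

Total weighted distance at each candidate:
  P (3, 0): total = 869.7
  Q (2, 0): total = 893.8
  R (0, 5): total = 570.5
  S (7, 2): total = 786.8
Minimum is at R with total 570.5 km.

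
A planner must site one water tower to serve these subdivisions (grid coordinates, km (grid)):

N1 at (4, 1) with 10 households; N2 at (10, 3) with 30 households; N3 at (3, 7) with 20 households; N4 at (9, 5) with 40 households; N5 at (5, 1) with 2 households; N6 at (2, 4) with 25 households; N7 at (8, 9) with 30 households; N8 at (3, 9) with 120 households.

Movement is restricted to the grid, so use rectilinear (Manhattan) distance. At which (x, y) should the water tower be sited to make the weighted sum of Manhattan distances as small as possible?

Manhattan distance separates: Σwᵢ(|x−xᵢ|+|y−yᵢ|) = Σwᵢ|x−xᵢ| + Σwᵢ|y−yᵢ|, so x and y are optimised independently as 1-D weighted medians.
Total weight W = 277; half = 138.5.
x-coordinate, sorted with cumulative weight:
  x=2 (N6, w=25) cum 25
  x=3 (N3, w=20) cum 45
  x=3 (N8, w=120) cum 165  ← median
  x=4 (N1, w=10) cum 175
  x=5 (N5, w=2) cum 177
  x=8 (N7, w=30) cum 207
  x=9 (N4, w=40) cum 247
  x=10 (N2, w=30) cum 277
⇒ x* = 3
y-coordinate, sorted with cumulative weight:
  y=1 (N1, w=10) cum 10
  y=1 (N5, w=2) cum 12
  y=3 (N2, w=30) cum 42
  y=4 (N6, w=25) cum 67
  y=5 (N4, w=40) cum 107
  y=7 (N3, w=20) cum 127
  y=9 (N7, w=30) cum 157  ← median
  y=9 (N8, w=120) cum 277
⇒ y* = 9

(3, 9)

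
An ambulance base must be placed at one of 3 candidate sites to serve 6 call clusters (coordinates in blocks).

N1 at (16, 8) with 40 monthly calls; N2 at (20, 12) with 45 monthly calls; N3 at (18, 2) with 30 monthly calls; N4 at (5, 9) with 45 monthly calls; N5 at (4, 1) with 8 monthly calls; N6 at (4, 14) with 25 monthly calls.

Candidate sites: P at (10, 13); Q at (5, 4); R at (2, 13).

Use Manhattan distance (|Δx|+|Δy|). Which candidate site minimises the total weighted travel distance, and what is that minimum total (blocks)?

P, total 2229 blocks

Total weighted distance at each candidate:
  P (10, 13): total = 2229
  Q (5, 4): total = 2617
  R (2, 13): total = 2927
Minimum is at P with total 2229 blocks.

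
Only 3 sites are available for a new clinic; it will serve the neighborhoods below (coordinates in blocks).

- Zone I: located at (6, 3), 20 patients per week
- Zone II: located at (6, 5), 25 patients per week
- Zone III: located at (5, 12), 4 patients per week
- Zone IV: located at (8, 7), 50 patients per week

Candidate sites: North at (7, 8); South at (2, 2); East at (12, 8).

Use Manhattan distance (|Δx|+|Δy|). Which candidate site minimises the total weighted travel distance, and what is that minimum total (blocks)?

Total weighted distance at each candidate:
  North (7, 8): total = 344
  South (2, 2): total = 877
  East (12, 8): total = 739
Minimum is at North with total 344 blocks.

North, total 344 blocks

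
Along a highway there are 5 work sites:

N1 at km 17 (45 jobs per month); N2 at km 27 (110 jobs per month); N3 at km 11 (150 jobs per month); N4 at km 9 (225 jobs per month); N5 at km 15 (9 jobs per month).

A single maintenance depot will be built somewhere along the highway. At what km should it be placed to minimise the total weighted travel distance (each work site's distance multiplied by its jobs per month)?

For a sum of weighted absolute distances on a line, the optimum is the weighted median (not the mean). Total weight W = 539; half-weight = 269.5.
Sort by position and accumulate weight:
  km 9 (N4, w=225) → cum 225
  km 11 (N3, w=150) → cum 375  ≥ 269.5 → median here
  km 15 (N5, w=9) → cum 384
  km 17 (N1, w=45) → cum 429
  km 27 (N2, w=110) → cum 539
Optimal location: km 11.

x = 11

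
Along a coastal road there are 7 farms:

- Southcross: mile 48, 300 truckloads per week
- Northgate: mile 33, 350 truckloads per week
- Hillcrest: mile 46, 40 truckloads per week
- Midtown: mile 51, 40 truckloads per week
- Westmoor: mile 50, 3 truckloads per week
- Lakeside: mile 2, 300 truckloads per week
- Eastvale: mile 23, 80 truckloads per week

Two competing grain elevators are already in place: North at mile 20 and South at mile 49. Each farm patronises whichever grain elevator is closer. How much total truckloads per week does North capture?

The indifferent point is the midpoint (20+49)/2 = 34.5; farms left of it (closer to North at 20) go to North, those right go to South.
  Lakeside at 2 (w=300) → North
  Eastvale at 23 (w=80) → North
  Northgate at 33 (w=350) → North
  Hillcrest at 46 (w=40) → South
  Southcross at 48 (w=300) → South
  Westmoor at 50 (w=3) → South
  Midtown at 51 (w=40) → South
North captures 730; South captures 383.

730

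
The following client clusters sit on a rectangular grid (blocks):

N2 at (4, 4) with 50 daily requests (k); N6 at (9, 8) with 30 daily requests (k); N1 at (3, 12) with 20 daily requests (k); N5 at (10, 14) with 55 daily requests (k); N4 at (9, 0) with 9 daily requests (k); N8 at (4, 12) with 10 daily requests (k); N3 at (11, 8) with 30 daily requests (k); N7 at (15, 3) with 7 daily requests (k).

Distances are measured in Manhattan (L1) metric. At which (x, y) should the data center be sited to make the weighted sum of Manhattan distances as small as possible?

(9, 8)

Manhattan distance separates: Σwᵢ(|x−xᵢ|+|y−yᵢ|) = Σwᵢ|x−xᵢ| + Σwᵢ|y−yᵢ|, so x and y are optimised independently as 1-D weighted medians.
Total weight W = 211; half = 105.5.
x-coordinate, sorted with cumulative weight:
  x=3 (N1, w=20) cum 20
  x=4 (N2, w=50) cum 70
  x=4 (N8, w=10) cum 80
  x=9 (N6, w=30) cum 110  ← median
  x=9 (N4, w=9) cum 119
  x=10 (N5, w=55) cum 174
  x=11 (N3, w=30) cum 204
  x=15 (N7, w=7) cum 211
⇒ x* = 9
y-coordinate, sorted with cumulative weight:
  y=0 (N4, w=9) cum 9
  y=3 (N7, w=7) cum 16
  y=4 (N2, w=50) cum 66
  y=8 (N6, w=30) cum 96
  y=8 (N3, w=30) cum 126  ← median
  y=12 (N1, w=20) cum 146
  y=12 (N8, w=10) cum 156
  y=14 (N5, w=55) cum 211
⇒ y* = 8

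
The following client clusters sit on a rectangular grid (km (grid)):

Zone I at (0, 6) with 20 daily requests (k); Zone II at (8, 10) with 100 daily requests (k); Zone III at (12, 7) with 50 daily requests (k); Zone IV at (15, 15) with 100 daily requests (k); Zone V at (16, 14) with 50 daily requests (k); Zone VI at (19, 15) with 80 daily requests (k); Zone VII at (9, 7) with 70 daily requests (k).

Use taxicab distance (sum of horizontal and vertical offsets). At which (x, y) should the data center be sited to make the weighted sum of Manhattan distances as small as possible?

(12, 10)

Manhattan distance separates: Σwᵢ(|x−xᵢ|+|y−yᵢ|) = Σwᵢ|x−xᵢ| + Σwᵢ|y−yᵢ|, so x and y are optimised independently as 1-D weighted medians.
Total weight W = 470; half = 235.
x-coordinate, sorted with cumulative weight:
  x=0 (Zone I, w=20) cum 20
  x=8 (Zone II, w=100) cum 120
  x=9 (Zone VII, w=70) cum 190
  x=12 (Zone III, w=50) cum 240  ← median
  x=15 (Zone IV, w=100) cum 340
  x=16 (Zone V, w=50) cum 390
  x=19 (Zone VI, w=80) cum 470
⇒ x* = 12
y-coordinate, sorted with cumulative weight:
  y=6 (Zone I, w=20) cum 20
  y=7 (Zone III, w=50) cum 70
  y=7 (Zone VII, w=70) cum 140
  y=10 (Zone II, w=100) cum 240  ← median
  y=14 (Zone V, w=50) cum 290
  y=15 (Zone IV, w=100) cum 390
  y=15 (Zone VI, w=80) cum 470
⇒ y* = 10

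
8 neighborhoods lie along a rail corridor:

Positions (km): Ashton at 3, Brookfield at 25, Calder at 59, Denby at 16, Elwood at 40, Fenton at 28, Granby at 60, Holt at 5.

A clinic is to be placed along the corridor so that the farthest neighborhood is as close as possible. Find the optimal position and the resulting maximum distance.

location 31.5, max distance 28.5

The 1-center on a line is the midpoint of the two extreme points: leftmost at 3, rightmost at 60.
Optimal location = (3 + 60)/2 = 31.5; maximum distance = (60 − 3)/2 = 28.5.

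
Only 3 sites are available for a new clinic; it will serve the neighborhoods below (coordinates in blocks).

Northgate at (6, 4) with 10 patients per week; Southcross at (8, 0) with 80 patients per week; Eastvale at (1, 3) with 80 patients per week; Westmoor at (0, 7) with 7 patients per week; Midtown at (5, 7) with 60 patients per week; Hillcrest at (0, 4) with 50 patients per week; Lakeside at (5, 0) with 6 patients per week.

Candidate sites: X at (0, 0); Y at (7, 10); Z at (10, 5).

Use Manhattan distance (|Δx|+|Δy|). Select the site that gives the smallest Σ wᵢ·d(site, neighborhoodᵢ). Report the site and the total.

Total weighted distance at each candidate:
  X (0, 0): total = 2059
  Y (7, 10): total = 3082
  Z (10, 5): total = 2604
Minimum is at X with total 2059 blocks.

X, total 2059 blocks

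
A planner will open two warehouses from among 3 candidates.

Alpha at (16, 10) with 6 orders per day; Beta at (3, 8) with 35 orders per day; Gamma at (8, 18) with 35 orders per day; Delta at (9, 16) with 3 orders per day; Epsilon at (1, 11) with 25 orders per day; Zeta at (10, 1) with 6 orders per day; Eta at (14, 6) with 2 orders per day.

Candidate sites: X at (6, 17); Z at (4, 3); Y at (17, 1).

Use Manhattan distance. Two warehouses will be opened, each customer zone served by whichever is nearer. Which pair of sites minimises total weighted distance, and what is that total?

Evaluate every pair (each demand assigned to the nearer of the two):
  {X, Z}: total = 778
  {X, Y}: total = 930
  {Z, Y}: total = 1322
Best pair: {X, Z} with total 778.

{X, Z}, total 778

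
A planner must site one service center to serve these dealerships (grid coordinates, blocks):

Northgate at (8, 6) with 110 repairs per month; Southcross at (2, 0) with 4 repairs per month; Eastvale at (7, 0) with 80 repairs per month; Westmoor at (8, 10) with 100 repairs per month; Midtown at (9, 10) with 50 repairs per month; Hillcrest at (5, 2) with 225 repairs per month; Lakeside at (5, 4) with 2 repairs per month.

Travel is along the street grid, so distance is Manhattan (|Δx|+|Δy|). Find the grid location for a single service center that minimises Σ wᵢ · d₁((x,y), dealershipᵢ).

Manhattan distance separates: Σwᵢ(|x−xᵢ|+|y−yᵢ|) = Σwᵢ|x−xᵢ| + Σwᵢ|y−yᵢ|, so x and y are optimised independently as 1-D weighted medians.
Total weight W = 571; half = 285.5.
x-coordinate, sorted with cumulative weight:
  x=2 (Southcross, w=4) cum 4
  x=5 (Hillcrest, w=225) cum 229
  x=5 (Lakeside, w=2) cum 231
  x=7 (Eastvale, w=80) cum 311  ← median
  x=8 (Northgate, w=110) cum 421
  x=8 (Westmoor, w=100) cum 521
  x=9 (Midtown, w=50) cum 571
⇒ x* = 7
y-coordinate, sorted with cumulative weight:
  y=0 (Southcross, w=4) cum 4
  y=0 (Eastvale, w=80) cum 84
  y=2 (Hillcrest, w=225) cum 309  ← median
  y=4 (Lakeside, w=2) cum 311
  y=6 (Northgate, w=110) cum 421
  y=10 (Westmoor, w=100) cum 521
  y=10 (Midtown, w=50) cum 571
⇒ y* = 2

(7, 2)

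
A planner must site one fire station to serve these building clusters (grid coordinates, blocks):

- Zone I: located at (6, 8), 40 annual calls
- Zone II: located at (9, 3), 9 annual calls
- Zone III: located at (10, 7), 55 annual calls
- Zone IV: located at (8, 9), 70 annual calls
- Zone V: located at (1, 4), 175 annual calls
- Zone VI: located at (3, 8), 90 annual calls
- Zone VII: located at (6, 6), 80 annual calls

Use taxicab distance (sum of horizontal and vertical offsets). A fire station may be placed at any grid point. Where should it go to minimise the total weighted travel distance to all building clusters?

Manhattan distance separates: Σwᵢ(|x−xᵢ|+|y−yᵢ|) = Σwᵢ|x−xᵢ| + Σwᵢ|y−yᵢ|, so x and y are optimised independently as 1-D weighted medians.
Total weight W = 519; half = 259.5.
x-coordinate, sorted with cumulative weight:
  x=1 (Zone V, w=175) cum 175
  x=3 (Zone VI, w=90) cum 265  ← median
  x=6 (Zone I, w=40) cum 305
  x=6 (Zone VII, w=80) cum 385
  x=8 (Zone IV, w=70) cum 455
  x=9 (Zone II, w=9) cum 464
  x=10 (Zone III, w=55) cum 519
⇒ x* = 3
y-coordinate, sorted with cumulative weight:
  y=3 (Zone II, w=9) cum 9
  y=4 (Zone V, w=175) cum 184
  y=6 (Zone VII, w=80) cum 264  ← median
  y=7 (Zone III, w=55) cum 319
  y=8 (Zone I, w=40) cum 359
  y=8 (Zone VI, w=90) cum 449
  y=9 (Zone IV, w=70) cum 519
⇒ y* = 6

(3, 6)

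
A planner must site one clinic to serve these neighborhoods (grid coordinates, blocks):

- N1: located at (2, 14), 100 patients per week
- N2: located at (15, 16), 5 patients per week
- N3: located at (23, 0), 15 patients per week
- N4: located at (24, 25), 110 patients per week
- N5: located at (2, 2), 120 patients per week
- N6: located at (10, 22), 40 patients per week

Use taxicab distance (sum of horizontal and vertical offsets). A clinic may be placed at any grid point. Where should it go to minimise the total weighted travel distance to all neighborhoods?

(2, 14)

Manhattan distance separates: Σwᵢ(|x−xᵢ|+|y−yᵢ|) = Σwᵢ|x−xᵢ| + Σwᵢ|y−yᵢ|, so x and y are optimised independently as 1-D weighted medians.
Total weight W = 390; half = 195.
x-coordinate, sorted with cumulative weight:
  x=2 (N1, w=100) cum 100
  x=2 (N5, w=120) cum 220  ← median
  x=10 (N6, w=40) cum 260
  x=15 (N2, w=5) cum 265
  x=23 (N3, w=15) cum 280
  x=24 (N4, w=110) cum 390
⇒ x* = 2
y-coordinate, sorted with cumulative weight:
  y=0 (N3, w=15) cum 15
  y=2 (N5, w=120) cum 135
  y=14 (N1, w=100) cum 235  ← median
  y=16 (N2, w=5) cum 240
  y=22 (N6, w=40) cum 280
  y=25 (N4, w=110) cum 390
⇒ y* = 14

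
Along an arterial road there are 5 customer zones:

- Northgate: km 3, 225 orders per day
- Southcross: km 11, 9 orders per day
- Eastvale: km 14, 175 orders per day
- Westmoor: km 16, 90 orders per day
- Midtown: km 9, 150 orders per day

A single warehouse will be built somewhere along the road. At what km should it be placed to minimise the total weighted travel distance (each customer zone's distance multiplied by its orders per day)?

x = 9

For a sum of weighted absolute distances on a line, the optimum is the weighted median (not the mean). Total weight W = 649; half-weight = 324.5.
Sort by position and accumulate weight:
  km 3 (Northgate, w=225) → cum 225
  km 9 (Midtown, w=150) → cum 375  ≥ 324.5 → median here
  km 11 (Southcross, w=9) → cum 384
  km 14 (Eastvale, w=175) → cum 559
  km 16 (Westmoor, w=90) → cum 649
Optimal location: km 9.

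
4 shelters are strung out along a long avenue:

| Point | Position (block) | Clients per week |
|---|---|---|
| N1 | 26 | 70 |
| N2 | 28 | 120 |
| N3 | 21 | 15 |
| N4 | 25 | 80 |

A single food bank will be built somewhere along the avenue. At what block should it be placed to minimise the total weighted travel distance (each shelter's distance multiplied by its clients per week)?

For a sum of weighted absolute distances on a line, the optimum is the weighted median (not the mean). Total weight W = 285; half-weight = 142.5.
Sort by position and accumulate weight:
  block 21 (N3, w=15) → cum 15
  block 25 (N4, w=80) → cum 95
  block 26 (N1, w=70) → cum 165  ≥ 142.5 → median here
  block 28 (N2, w=120) → cum 285
Optimal location: block 26.

x = 26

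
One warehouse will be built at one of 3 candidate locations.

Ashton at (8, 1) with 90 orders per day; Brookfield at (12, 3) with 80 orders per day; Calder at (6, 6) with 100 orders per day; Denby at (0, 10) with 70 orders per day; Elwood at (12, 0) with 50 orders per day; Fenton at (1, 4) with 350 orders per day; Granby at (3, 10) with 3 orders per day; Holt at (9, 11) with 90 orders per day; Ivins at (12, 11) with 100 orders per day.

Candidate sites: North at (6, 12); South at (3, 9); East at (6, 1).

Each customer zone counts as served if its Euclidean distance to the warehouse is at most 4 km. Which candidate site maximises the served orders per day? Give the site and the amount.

North, covering 93

Coverage radius r = 4 km; a point is covered iff (Δx)²+(Δy)² ≤ 4² = 16.
  North (6, 12): covers {Granby, Holt} → 93
  South (3, 9): covers {Denby, Granby} → 73
  East (6, 1): covers {Ashton} → 90
Maximum coverage at North: 93 orders per day.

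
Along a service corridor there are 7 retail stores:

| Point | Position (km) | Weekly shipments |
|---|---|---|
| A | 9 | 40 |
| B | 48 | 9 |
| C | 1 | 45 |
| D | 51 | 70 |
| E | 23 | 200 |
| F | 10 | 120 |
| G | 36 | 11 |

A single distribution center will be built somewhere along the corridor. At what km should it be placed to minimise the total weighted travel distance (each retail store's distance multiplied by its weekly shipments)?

For a sum of weighted absolute distances on a line, the optimum is the weighted median (not the mean). Total weight W = 495; half-weight = 247.5.
Sort by position and accumulate weight:
  km 1 (C, w=45) → cum 45
  km 9 (A, w=40) → cum 85
  km 10 (F, w=120) → cum 205
  km 23 (E, w=200) → cum 405  ≥ 247.5 → median here
  km 36 (G, w=11) → cum 416
  km 48 (B, w=9) → cum 425
  km 51 (D, w=70) → cum 495
Optimal location: km 23.

x = 23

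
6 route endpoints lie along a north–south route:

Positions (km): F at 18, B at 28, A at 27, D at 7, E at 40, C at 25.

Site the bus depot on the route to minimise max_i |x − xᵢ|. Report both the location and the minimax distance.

location 23.5, max distance 16.5

The 1-center on a line is the midpoint of the two extreme points: leftmost at 7, rightmost at 40.
Optimal location = (7 + 40)/2 = 23.5; maximum distance = (40 − 7)/2 = 16.5.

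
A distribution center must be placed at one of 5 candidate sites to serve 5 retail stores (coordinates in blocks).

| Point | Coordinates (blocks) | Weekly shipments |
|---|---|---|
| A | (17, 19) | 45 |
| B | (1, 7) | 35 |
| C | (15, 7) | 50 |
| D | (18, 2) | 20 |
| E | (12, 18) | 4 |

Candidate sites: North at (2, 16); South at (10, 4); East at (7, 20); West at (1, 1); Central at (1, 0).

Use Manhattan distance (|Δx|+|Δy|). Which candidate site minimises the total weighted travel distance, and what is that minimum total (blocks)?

South, total 2074 blocks

Total weighted distance at each candidate:
  North (2, 16): total = 2908
  South (10, 4): total = 2074
  East (7, 20): total = 2818
  West (1, 1): total = 3212
  Central (1, 0): total = 3366
Minimum is at South with total 2074 blocks.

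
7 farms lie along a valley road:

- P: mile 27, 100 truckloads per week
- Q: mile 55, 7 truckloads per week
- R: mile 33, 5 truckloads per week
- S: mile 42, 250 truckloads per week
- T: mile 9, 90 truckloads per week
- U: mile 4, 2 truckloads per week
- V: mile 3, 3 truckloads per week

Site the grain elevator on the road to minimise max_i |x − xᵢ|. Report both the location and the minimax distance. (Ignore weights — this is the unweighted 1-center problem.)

location 29, max distance 26

The 1-center on a line is the midpoint of the two extreme points: leftmost at 3, rightmost at 55.
Optimal location = (3 + 55)/2 = 29; maximum distance = (55 − 3)/2 = 26.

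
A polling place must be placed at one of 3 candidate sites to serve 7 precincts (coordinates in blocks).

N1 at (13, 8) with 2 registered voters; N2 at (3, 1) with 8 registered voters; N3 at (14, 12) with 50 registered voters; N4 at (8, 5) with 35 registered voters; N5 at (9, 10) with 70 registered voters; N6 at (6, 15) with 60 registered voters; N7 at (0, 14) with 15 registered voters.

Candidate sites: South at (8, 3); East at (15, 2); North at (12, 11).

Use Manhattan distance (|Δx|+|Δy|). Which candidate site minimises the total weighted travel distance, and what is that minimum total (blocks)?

North, total 1765 blocks

Total weighted distance at each candidate:
  South (8, 3): total = 2581
  East (15, 2): total = 3725
  North (12, 11): total = 1765
Minimum is at North with total 1765 blocks.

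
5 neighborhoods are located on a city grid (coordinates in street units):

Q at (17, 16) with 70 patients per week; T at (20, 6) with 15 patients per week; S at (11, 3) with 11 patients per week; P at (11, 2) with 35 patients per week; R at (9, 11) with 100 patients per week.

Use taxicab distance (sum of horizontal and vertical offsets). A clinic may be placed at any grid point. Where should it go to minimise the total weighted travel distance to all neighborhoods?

(11, 11)

Manhattan distance separates: Σwᵢ(|x−xᵢ|+|y−yᵢ|) = Σwᵢ|x−xᵢ| + Σwᵢ|y−yᵢ|, so x and y are optimised independently as 1-D weighted medians.
Total weight W = 231; half = 115.5.
x-coordinate, sorted with cumulative weight:
  x=9 (R, w=100) cum 100
  x=11 (S, w=11) cum 111
  x=11 (P, w=35) cum 146  ← median
  x=17 (Q, w=70) cum 216
  x=20 (T, w=15) cum 231
⇒ x* = 11
y-coordinate, sorted with cumulative weight:
  y=2 (P, w=35) cum 35
  y=3 (S, w=11) cum 46
  y=6 (T, w=15) cum 61
  y=11 (R, w=100) cum 161  ← median
  y=16 (Q, w=70) cum 231
⇒ y* = 11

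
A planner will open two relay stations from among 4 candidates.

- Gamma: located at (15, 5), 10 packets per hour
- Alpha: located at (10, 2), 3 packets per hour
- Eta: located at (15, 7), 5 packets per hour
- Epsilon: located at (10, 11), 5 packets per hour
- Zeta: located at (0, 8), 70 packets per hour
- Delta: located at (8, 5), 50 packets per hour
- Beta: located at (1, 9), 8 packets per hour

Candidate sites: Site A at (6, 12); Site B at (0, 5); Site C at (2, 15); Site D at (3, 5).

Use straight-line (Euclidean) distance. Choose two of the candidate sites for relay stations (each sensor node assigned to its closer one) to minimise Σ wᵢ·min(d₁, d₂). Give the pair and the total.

{Site B, Site D}, total 742.8

Evaluate every pair (each demand assigned to the nearer of the two):
  {Site B, Site D}: total = 742.8
  {Site A, Site D}: total = 791.7
  {Site A, Site B}: total = 824.4
  {Site C, Site D}: total = 831.2
  {Site B, Site C}: total = 944.7
  {Site A, Site C}: total = 1133.9
Best pair: {Site B, Site D} with total 742.8.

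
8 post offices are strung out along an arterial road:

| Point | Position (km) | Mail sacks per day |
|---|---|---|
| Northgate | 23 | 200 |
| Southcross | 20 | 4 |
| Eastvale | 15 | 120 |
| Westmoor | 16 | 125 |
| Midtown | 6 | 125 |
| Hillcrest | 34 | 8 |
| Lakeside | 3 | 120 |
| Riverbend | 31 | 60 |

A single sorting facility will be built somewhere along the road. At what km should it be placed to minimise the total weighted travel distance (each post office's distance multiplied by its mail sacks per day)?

x = 16

For a sum of weighted absolute distances on a line, the optimum is the weighted median (not the mean). Total weight W = 762; half-weight = 381.
Sort by position and accumulate weight:
  km 3 (Lakeside, w=120) → cum 120
  km 6 (Midtown, w=125) → cum 245
  km 15 (Eastvale, w=120) → cum 365
  km 16 (Westmoor, w=125) → cum 490  ≥ 381 → median here
  km 20 (Southcross, w=4) → cum 494
  km 23 (Northgate, w=200) → cum 694
  km 31 (Riverbend, w=60) → cum 754
  km 34 (Hillcrest, w=8) → cum 762
Optimal location: km 16.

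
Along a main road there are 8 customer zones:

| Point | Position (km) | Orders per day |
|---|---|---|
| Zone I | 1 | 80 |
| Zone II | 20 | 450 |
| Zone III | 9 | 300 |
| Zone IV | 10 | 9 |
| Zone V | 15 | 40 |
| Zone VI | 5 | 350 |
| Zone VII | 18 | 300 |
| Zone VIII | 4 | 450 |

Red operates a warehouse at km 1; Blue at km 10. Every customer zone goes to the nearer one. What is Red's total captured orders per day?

880

The indifferent point is the midpoint (1+10)/2 = 5.5; customer zones left of it (closer to Red at 1) go to Red, those right go to Blue.
  Zone I at 1 (w=80) → Red
  Zone VIII at 4 (w=450) → Red
  Zone VI at 5 (w=350) → Red
  Zone III at 9 (w=300) → Blue
  Zone IV at 10 (w=9) → Blue
  Zone V at 15 (w=40) → Blue
  Zone VII at 18 (w=300) → Blue
  Zone II at 20 (w=450) → Blue
Red captures 880; Blue captures 1099.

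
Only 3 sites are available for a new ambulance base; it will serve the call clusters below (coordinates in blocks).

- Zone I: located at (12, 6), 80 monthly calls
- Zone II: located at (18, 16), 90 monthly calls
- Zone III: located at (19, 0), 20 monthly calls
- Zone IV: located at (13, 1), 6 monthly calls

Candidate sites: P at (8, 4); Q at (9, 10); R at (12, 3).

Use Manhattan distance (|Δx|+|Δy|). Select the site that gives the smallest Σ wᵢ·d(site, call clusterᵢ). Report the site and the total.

Total weighted distance at each candidate:
  P (8, 4): total = 2808
  Q (9, 10): total = 2388
  R (12, 3): total = 2168
Minimum is at R with total 2168 blocks.

R, total 2168 blocks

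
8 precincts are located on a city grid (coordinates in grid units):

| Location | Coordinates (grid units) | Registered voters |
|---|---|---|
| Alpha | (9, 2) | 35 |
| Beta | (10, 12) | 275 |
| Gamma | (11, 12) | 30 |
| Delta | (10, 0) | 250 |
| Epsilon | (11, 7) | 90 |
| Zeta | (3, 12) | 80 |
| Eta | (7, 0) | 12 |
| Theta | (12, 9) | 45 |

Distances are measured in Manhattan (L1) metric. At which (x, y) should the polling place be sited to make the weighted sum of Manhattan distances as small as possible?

Manhattan distance separates: Σwᵢ(|x−xᵢ|+|y−yᵢ|) = Σwᵢ|x−xᵢ| + Σwᵢ|y−yᵢ|, so x and y are optimised independently as 1-D weighted medians.
Total weight W = 817; half = 408.5.
x-coordinate, sorted with cumulative weight:
  x=3 (Zeta, w=80) cum 80
  x=7 (Eta, w=12) cum 92
  x=9 (Alpha, w=35) cum 127
  x=10 (Beta, w=275) cum 402
  x=10 (Delta, w=250) cum 652  ← median
  x=11 (Gamma, w=30) cum 682
  x=11 (Epsilon, w=90) cum 772
  x=12 (Theta, w=45) cum 817
⇒ x* = 10
y-coordinate, sorted with cumulative weight:
  y=0 (Delta, w=250) cum 250
  y=0 (Eta, w=12) cum 262
  y=2 (Alpha, w=35) cum 297
  y=7 (Epsilon, w=90) cum 387
  y=9 (Theta, w=45) cum 432  ← median
  y=12 (Beta, w=275) cum 707
  y=12 (Gamma, w=30) cum 737
  y=12 (Zeta, w=80) cum 817
⇒ y* = 9

(10, 9)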